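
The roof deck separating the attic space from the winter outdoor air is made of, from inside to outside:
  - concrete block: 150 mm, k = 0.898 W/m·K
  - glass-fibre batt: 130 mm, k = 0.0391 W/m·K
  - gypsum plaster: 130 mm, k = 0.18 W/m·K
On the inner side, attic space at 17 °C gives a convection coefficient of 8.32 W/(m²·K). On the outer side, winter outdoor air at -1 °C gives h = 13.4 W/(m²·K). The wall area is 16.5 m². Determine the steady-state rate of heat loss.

Q ≈ 67.4 W

Series thermal resistances:
R_inner film = 1/(h_i·A) = 1/(8.32×16.5) = 0.007284 K/W
R_concrete block = L/(kA) = 0.15/(0.898×16.5) = 0.01012 K/W
R_glass-fibre batt = L/(kA) = 0.13/(0.0391×16.5) = 0.2015 K/W
R_gypsum plaster = L/(kA) = 0.13/(0.18×16.5) = 0.04377 K/W
R_outer film = 1/(h_o·A) = 1/(13.4×16.5) = 0.004523 K/W
R_total = 0.2672 K/W
Q = ΔT / R_total = 18 / 0.2672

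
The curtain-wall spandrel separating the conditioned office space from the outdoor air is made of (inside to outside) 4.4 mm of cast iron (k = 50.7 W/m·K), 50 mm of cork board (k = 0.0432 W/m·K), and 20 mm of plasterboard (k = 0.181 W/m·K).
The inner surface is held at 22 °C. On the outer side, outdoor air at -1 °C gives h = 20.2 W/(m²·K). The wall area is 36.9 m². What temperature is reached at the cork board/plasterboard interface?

T ≈ 1.79 °C

Using the resistance-network approach (series):
R_cast iron = L/(kA) = 0.0044/(50.7×36.9) = 2.352×10^-6 K/W
R_cork board = L/(kA) = 0.05/(0.0432×36.9) = 0.03137 K/W
R_plasterboard = L/(kA) = 0.02/(0.181×36.9) = 0.002995 K/W
R_outer film = 1/(h_o·A) = 1/(20.2×36.9) = 0.001342 K/W
R_total = 0.0357 K/W;  Q = ΔT/R_total = 23/0.0357 = 644.2 W
T_interface = T_inner − Q·ΣR(inner→interface) = 22 − 644×0.03137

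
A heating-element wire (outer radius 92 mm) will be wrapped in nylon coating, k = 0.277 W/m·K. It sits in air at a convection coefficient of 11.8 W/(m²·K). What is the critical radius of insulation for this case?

r_cr ≈ 23.5 mm

For a cylinder r_cr = k/h = 0.277/11.8
r_cr = 23.5 mm; since the bare radius (92 mm) is above r_cr, any added insulation will reduce heat loss.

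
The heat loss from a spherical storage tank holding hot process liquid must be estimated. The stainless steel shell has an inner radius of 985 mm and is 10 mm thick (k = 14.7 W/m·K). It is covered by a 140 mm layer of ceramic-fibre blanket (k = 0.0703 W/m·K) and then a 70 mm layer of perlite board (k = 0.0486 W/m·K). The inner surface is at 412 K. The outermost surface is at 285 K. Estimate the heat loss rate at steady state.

Q ≈ 566 W

Each spherical layer contributes R = (1/r_i − 1/r_o)/(4πk):
R_stainless steel shell = (1/0.985 − 1/0.995)/(4π×14.7) = 5.523×10^-5 K/W
R_ceramic-fibre blanket = (1/0.995 − 1/1.135)/(4π×0.0703) = 0.1403 K/W
R_perlite board = (1/1.135 − 1/1.205)/(4π×0.0486) = 0.0838 K/W
R_total = 0.2242 K/W
Q = ΔT/R_total = 127/0.2242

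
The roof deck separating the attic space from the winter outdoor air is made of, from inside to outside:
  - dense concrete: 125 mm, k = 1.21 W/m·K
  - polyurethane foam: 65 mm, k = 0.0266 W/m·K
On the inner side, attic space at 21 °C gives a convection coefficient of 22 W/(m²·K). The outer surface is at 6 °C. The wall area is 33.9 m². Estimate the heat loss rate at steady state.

Thermal resistances in series:
R_inner film = 1/(h_i·A) = 1/(22×33.9) = 0.001341 K/W
R_dense concrete = L/(kA) = 0.125/(1.21×33.9) = 0.003047 K/W
R_polyurethane foam = L/(kA) = 0.065/(0.0266×33.9) = 0.07208 K/W
R_total = 0.07647 K/W
Q = ΔT / R_total = 15 / 0.07647

Q ≈ 196 W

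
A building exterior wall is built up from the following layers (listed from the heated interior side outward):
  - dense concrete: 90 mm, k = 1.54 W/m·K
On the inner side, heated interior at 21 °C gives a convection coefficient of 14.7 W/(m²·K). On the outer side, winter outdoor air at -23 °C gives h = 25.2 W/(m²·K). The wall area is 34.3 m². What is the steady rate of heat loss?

Treating each layer as a thermal resistance in series:
R_inner film = 1/(h_i·A) = 1/(14.7×34.3) = 0.001983 K/W
R_dense concrete = L/(kA) = 0.09/(1.54×34.3) = 0.001704 K/W
R_outer film = 1/(h_o·A) = 1/(25.2×34.3) = 0.001157 K/W
R_total = 0.004844 K/W
Q = ΔT / R_total = 44 / 0.004844

Q ≈ 9080 W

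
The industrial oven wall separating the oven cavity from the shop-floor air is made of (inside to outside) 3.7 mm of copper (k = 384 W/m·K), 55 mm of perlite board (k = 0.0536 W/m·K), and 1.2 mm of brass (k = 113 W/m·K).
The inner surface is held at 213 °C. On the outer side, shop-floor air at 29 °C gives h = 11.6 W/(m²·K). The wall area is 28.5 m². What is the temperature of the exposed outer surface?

Model the wall as resistances in series:
R_copper = L/(kA) = 0.0037/(384×28.5) = 3.381×10^-7 K/W
R_perlite board = L/(kA) = 0.055/(0.0536×28.5) = 0.036 K/W
R_brass = L/(kA) = 0.0012/(113×28.5) = 3.726×10^-7 K/W
R_outer film = 1/(h_o·A) = 1/(11.6×28.5) = 0.003025 K/W
R_total = 0.03903 K/W;  Q = ΔT/R_total = 184/0.03903 = 4714 W
T_interface = T_inner − Q·ΣR(inner→interface) = 213 − 4710×0.036

T ≈ 43.3 °C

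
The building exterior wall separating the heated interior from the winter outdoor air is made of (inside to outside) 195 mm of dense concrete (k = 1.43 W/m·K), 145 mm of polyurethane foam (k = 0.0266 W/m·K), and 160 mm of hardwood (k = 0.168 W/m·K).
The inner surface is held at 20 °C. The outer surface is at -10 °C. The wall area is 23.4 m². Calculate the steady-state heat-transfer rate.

Q ≈ 107 W

Treating each layer as a thermal resistance in series:
R_dense concrete = L/(kA) = 0.195/(1.43×23.4) = 0.005828 K/W
R_polyurethane foam = L/(kA) = 0.145/(0.0266×23.4) = 0.233 K/W
R_hardwood = L/(kA) = 0.16/(0.168×23.4) = 0.0407 K/W
R_total = 0.2795 K/W
Q = ΔT / R_total = 30 / 0.2795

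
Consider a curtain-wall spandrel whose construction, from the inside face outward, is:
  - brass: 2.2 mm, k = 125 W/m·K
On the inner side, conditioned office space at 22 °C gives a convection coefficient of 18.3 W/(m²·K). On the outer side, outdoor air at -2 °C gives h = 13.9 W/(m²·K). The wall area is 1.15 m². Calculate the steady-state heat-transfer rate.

Q ≈ 218 W

Thermal resistances in series:
R_inner film = 1/(h_i·A) = 1/(18.3×1.15) = 0.04752 K/W
R_brass = L/(kA) = 0.0022/(125×1.15) = 1.53×10^-5 K/W
R_outer film = 1/(h_o·A) = 1/(13.9×1.15) = 0.06256 K/W
R_total = 0.1101 K/W
Q = ΔT / R_total = 24 / 0.1101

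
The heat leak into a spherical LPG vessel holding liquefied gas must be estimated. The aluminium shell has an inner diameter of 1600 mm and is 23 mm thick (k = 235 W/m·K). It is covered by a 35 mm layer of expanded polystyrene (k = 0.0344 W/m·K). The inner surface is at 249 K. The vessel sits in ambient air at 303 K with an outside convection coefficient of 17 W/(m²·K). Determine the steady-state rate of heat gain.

Q ≈ 446 W

Each spherical layer contributes R = (1/r_i − 1/r_o)/(4πk):
R_aluminium shell = (1/0.8 − 1/0.823)/(4π×235) = 1.183×10^-5 K/W
R_expanded polystyrene = (1/0.823 − 1/0.858)/(4π×0.0344) = 0.1147 K/W
R_outer film = 1/(h·4πr_o²) = 1/(17×4π×0.858²) = 0.006359 K/W
R_total = 0.121 K/W
Q = ΔT/R_total = 54/0.121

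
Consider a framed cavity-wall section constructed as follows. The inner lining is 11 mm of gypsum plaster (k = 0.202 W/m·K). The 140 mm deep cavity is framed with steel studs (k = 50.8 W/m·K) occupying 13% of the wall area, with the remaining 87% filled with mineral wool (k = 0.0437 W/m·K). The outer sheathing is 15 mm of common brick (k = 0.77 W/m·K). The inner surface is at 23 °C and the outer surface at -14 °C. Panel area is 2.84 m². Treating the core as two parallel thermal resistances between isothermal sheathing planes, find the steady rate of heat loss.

Q ≈ 1110 W

Sheathing layers in series; stud and cavity paths in parallel between them.
R_inner = 0.011/(0.202×2.84) = 0.01917 K/W
R_stud  = 0.14/(50.8×0.13×2.84) = 0.007465 K/W
R_cav   = 0.14/(0.0437×0.87×2.84) = 1.297 K/W
1/R_core = 1/R_stud + 1/R_cav → R_core = 0.007422 K/W
R_outer = 0.015/(0.77×2.84) = 0.006859 K/W
R_total = 0.03346 K/W
Q = ΔT/R_total = 37/0.03346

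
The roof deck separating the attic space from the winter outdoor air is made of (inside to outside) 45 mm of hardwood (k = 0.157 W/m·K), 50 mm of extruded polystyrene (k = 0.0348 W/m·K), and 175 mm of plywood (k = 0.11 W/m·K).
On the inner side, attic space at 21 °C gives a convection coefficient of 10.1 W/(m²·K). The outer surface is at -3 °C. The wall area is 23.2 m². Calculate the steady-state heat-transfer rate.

Q ≈ 163 W

Using the resistance-network approach (series):
R_inner film = 1/(h_i·A) = 1/(10.1×23.2) = 0.004268 K/W
R_hardwood = L/(kA) = 0.045/(0.157×23.2) = 0.01235 K/W
R_extruded polystyrene = L/(kA) = 0.05/(0.0348×23.2) = 0.06193 K/W
R_plywood = L/(kA) = 0.175/(0.11×23.2) = 0.06857 K/W
R_total = 0.1471 K/W
Q = ΔT / R_total = 24 / 0.1471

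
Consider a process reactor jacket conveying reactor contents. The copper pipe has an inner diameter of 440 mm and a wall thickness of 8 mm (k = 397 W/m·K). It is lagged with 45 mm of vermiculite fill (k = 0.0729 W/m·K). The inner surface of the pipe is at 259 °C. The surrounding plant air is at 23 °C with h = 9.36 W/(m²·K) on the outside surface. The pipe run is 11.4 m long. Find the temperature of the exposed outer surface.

Treating each annulus and film as a series resistance:
R_copper pipe wall = ln(228/220)/(2π×397×11.4) = 1.256×10^-6 K/W
R_vermiculite fill = ln(273/228)/(2π×0.0729×11.4) = 0.0345 K/W
R_outer film = 1/(h_o·2πr_oL) = 1/(9.36×2π×0.273×11.4) = 0.005464 K/W
R_total = 0.03996 K/W
Q = ΔT/R_total = 236/0.03996
Q = 5910 W
T_interface = T_inner − Q·ΣR(inner→interface) = 259 − 5910×0.0345

T ≈ 55.3 °C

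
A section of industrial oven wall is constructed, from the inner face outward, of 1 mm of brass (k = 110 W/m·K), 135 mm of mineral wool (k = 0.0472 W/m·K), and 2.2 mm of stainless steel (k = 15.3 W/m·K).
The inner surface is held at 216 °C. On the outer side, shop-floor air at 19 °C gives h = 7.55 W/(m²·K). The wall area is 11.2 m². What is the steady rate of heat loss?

Q ≈ 737 W

Thermal resistances in series:
R_brass = L/(kA) = 0.001/(110×11.2) = 8.117×10^-7 K/W
R_mineral wool = L/(kA) = 0.135/(0.0472×11.2) = 0.2554 K/W
R_stainless steel = L/(kA) = 0.0022/(15.3×11.2) = 1.284×10^-5 K/W
R_outer film = 1/(h_o·A) = 1/(7.55×11.2) = 0.01183 K/W
R_total = 0.2672 K/W
Q = ΔT / R_total = 197 / 0.2672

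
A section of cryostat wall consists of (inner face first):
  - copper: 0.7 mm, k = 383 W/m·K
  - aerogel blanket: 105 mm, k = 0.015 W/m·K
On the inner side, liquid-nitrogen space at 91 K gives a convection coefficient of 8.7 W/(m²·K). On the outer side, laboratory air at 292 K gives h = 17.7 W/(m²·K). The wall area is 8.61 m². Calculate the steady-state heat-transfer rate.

Q ≈ 241 W

Thermal resistances in series:
R_inner film = 1/(h_i·A) = 1/(8.7×8.61) = 0.01335 K/W
R_copper = L/(kA) = 0.0007/(383×8.61) = 2.123×10^-7 K/W
R_aerogel blanket = L/(kA) = 0.105/(0.015×8.61) = 0.813 K/W
R_outer film = 1/(h_o·A) = 1/(17.7×8.61) = 0.006562 K/W
R_total = 0.8329 K/W
Q = ΔT / R_total = 201 / 0.8329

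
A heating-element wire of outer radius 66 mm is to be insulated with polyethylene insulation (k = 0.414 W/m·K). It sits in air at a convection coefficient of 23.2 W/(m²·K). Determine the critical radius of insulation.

r_cr ≈ 17.8 mm

For a cylinder r_cr = k/h = 0.414/23.2
r_cr = 17.8 mm; since the bare radius (66 mm) is above r_cr, any added insulation will reduce heat loss.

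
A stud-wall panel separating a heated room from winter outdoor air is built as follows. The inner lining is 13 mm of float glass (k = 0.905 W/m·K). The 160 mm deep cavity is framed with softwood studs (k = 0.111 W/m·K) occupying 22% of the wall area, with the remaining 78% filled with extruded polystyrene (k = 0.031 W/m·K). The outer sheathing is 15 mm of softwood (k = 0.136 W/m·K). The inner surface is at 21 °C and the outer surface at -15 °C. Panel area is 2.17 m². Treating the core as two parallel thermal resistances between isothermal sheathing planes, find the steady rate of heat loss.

Sheathing layers in series; stud and cavity paths in parallel between them.
R_inner = 0.013/(0.905×2.17) = 0.00662 K/W
R_stud  = 0.16/(0.111×0.22×2.17) = 3.019 K/W
R_cav   = 0.16/(0.031×0.78×2.17) = 3.049 K/W
1/R_core = 1/R_stud + 1/R_cav → R_core = 1.517 K/W
R_outer = 0.015/(0.136×2.17) = 0.05083 K/W
R_total = 1.575 K/W
Q = ΔT/R_total = 36/1.575

Q ≈ 22.9 W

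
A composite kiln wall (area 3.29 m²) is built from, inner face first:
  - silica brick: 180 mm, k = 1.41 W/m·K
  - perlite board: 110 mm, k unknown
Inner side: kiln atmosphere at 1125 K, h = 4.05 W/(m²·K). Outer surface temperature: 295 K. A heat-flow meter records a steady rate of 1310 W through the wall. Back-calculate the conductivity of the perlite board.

Using the resistance-network approach (series):
R_inner film = 1/(h_i·A) = 1/(4.05×3.29) = 0.07505 K/W
R_silica brick = L/(kA) = 0.18/(1.41×3.29) = 0.0388 K/W
Sum of known resistances R_other = 0.1139 K/W
Total R = ΔT/Q = 830/1310 = 0.6336 K/W
R_perlite board = R_total − R_other = 0.5197 K/W
k = L/(R·A) = 0.11/(0.5197×3.29)

k ≈ 0.0643 W/(m·K)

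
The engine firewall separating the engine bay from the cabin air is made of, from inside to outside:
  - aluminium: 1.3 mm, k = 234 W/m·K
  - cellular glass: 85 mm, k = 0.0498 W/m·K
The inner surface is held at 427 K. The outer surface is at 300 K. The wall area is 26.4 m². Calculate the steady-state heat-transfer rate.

Q ≈ 1960 W

Thermal resistances in series:
R_aluminium = L/(kA) = 0.0013/(234×26.4) = 2.104×10^-7 K/W
R_cellular glass = L/(kA) = 0.085/(0.0498×26.4) = 0.06465 K/W
R_total = 0.06465 K/W
Q = ΔT / R_total = 127 / 0.06465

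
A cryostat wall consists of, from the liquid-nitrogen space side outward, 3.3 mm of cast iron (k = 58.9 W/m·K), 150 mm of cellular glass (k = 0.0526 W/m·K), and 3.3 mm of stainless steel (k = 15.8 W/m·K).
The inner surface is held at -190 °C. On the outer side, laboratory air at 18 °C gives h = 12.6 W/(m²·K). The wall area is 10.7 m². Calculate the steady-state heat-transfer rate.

Thermal resistances in series:
R_cast iron = L/(kA) = 0.0033/(58.9×10.7) = 5.236×10^-6 K/W
R_cellular glass = L/(kA) = 0.15/(0.0526×10.7) = 0.2665 K/W
R_stainless steel = L/(kA) = 0.0033/(15.8×10.7) = 1.952×10^-5 K/W
R_outer film = 1/(h_o·A) = 1/(12.6×10.7) = 0.007417 K/W
R_total = 0.274 K/W
Q = ΔT / R_total = 208 / 0.274

Q ≈ 759 W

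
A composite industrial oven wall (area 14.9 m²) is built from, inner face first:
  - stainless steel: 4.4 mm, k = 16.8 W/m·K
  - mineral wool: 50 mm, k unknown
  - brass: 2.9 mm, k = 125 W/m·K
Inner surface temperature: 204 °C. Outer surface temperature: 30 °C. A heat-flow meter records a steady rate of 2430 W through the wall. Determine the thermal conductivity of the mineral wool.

Using the resistance-network approach (series):
R_stainless steel = L/(kA) = 0.0044/(16.8×14.9) = 1.758×10^-5 K/W
R_brass = L/(kA) = 0.0029/(125×14.9) = 1.557×10^-6 K/W
Sum of known resistances R_other = 1.913×10^-5 K/W
Total R = ΔT/Q = 174/2430 = 0.0716 K/W
R_mineral wool = R_total − R_other = 0.07159 K/W
k = L/(R·A) = 0.05/(0.07159×14.9)

k ≈ 0.0469 W/(m·K)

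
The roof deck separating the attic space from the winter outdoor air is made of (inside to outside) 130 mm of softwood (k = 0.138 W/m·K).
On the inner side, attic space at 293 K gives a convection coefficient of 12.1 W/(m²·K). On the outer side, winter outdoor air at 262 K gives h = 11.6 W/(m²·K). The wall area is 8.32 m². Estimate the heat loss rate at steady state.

Q ≈ 232 W

Thermal resistances in series:
R_inner film = 1/(h_i·A) = 1/(12.1×8.32) = 0.009933 K/W
R_softwood = L/(kA) = 0.13/(0.138×8.32) = 0.1132 K/W
R_outer film = 1/(h_o·A) = 1/(11.6×8.32) = 0.01036 K/W
R_total = 0.1335 K/W
Q = ΔT / R_total = 31 / 0.1335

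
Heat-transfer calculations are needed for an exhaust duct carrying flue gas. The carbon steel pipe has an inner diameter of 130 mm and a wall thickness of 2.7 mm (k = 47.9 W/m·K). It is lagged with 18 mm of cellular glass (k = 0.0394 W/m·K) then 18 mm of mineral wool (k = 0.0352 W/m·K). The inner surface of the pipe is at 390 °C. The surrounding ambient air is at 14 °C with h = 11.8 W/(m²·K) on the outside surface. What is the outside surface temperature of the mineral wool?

Radial resistances (cylindrical: R_cond = ln(r_o/r_i)/(2πkL), R_conv = 1/(h·2πrL)):
R_carbon steel pipe wall = ln(67.7/65)/(2π×47.9×1) = 1.352×10^-4 K/W
R_cellular glass = ln(85.7/67.7)/(2π×0.0394×1) = 0.9524 K/W
R_mineral wool = ln(103.7/85.7)/(2π×0.0352×1) = 0.862 K/W
R_outer film = 1/(h_o·2πr_oL) = 1/(11.8×2π×0.1037×1) = 0.1301 K/W
R_total = 1.945 K/W
Q = ΔT/R_total = 376/1.945
Q = 193 W/m
T_interface = T_inner − Q·ΣR(inner→interface) = 390 − 193×1.815

T ≈ 39.1 °C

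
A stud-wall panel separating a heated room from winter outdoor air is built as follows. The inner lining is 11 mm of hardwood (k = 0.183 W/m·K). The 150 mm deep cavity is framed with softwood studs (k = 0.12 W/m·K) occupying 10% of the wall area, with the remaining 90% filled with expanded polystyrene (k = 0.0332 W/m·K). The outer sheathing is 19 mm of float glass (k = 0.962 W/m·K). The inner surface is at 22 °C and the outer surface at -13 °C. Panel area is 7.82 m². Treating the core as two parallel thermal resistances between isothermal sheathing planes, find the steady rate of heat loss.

Q ≈ 74.8 W

Sheathing layers in series; stud and cavity paths in parallel between them.
R_inner = 0.011/(0.183×7.82) = 0.007687 K/W
R_stud  = 0.15/(0.12×0.1×7.82) = 1.598 K/W
R_cav   = 0.15/(0.0332×0.9×7.82) = 0.642 K/W
1/R_core = 1/R_stud + 1/R_cav → R_core = 0.458 K/W
R_outer = 0.019/(0.962×7.82) = 0.002526 K/W
R_total = 0.4682 K/W
Q = ΔT/R_total = 35/0.4682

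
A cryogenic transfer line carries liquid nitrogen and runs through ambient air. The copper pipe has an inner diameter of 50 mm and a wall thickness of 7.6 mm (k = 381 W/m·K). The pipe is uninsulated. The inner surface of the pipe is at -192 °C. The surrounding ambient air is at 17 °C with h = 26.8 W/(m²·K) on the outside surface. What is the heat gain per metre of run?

Per-layer cylindrical resistances, series-summed:
R_copper pipe wall = ln(32.6/25)/(2π×381×1) = 1.109×10^-4 K/W
R_outer film = 1/(h_o·2πr_oL) = 1/(26.8×2π×0.0326×1) = 0.1822 K/W
R_total = 0.1823 K/W
Q = ΔT/R_total = 209/0.1823

q′ ≈ 1150 W/m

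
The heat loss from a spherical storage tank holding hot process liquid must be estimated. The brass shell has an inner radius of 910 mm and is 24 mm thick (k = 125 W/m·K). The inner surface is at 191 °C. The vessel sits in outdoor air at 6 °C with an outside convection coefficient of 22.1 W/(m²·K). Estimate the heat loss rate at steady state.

Spherical conduction: R = (1/r_in − 1/r_out)/(4πk) per layer; series-sum.
R_brass shell = (1/0.91 − 1/0.934)/(4π×125) = 1.798×10^-5 K/W
R_outer film = 1/(h·4πr_o²) = 1/(22.1×4π×0.934²) = 0.004128 K/W
R_total = 0.004146 K/W
Q = ΔT/R_total = 185/0.004146

Q ≈ 44600 W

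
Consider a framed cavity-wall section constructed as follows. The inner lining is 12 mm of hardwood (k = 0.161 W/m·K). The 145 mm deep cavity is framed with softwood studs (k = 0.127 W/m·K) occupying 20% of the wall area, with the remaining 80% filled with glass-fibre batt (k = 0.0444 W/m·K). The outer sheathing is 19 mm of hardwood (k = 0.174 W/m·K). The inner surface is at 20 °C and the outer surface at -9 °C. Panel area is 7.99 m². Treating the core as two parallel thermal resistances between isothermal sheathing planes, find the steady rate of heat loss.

Sheathing layers in series; stud and cavity paths in parallel between them.
R_inner = 0.012/(0.161×7.99) = 0.009328 K/W
R_stud  = 0.145/(0.127×0.2×7.99) = 0.7145 K/W
R_cav   = 0.145/(0.0444×0.8×7.99) = 0.5109 K/W
1/R_core = 1/R_stud + 1/R_cav → R_core = 0.2979 K/W
R_outer = 0.019/(0.174×7.99) = 0.01367 K/W
R_total = 0.3209 K/W
Q = ΔT/R_total = 29/0.3209

Q ≈ 90.4 W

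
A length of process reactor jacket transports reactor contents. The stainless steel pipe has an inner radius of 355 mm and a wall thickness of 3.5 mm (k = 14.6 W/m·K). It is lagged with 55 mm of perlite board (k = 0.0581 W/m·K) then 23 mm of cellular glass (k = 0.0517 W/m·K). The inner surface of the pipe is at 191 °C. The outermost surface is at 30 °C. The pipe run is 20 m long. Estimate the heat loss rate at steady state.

Q ≈ 5770 W

For a radial system each layer contributes R = ln(r_out/r_in)/(2πkL); films add R = 1/(hA).
R_stainless steel pipe wall = ln(358.5/355)/(2π×14.6×20) = 5.347×10^-6 K/W
R_perlite board = ln(413.5/358.5)/(2π×0.0581×20) = 0.01955 K/W
R_cellular glass = ln(436.5/413.5)/(2π×0.0517×20) = 0.008332 K/W
R_total = 0.02789 K/W
Q = ΔT/R_total = 161/0.02789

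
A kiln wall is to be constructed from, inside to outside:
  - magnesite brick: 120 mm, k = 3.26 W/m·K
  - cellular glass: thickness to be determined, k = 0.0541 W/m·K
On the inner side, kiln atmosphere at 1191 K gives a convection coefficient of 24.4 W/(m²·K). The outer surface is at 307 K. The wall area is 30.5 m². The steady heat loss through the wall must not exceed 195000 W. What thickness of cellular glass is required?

L ≈ 3.27 mm

Thermal resistances in series:
R_inner film = 1/(h_i·A) = 1/(24.4×30.5) = 0.001344 K/W
R_magnesite brick = L/(kA) = 0.12/(3.26×30.5) = 0.001207 K/W
Sum of the known resistances R_other = 0.002551 K/W
Required total resistance R_tot = ΔT/Q_allow = 884/195000 = 0.004533 K/W
R_cellular glass = R_tot − R_other = 0.001983 K/W
L = R·k·A = 0.001983×0.0541×30.5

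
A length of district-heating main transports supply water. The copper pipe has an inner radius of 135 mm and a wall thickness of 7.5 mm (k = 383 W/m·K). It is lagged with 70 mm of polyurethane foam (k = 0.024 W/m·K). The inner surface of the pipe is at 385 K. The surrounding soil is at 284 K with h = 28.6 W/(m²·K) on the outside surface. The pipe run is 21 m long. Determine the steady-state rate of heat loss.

Cylindrical conduction, so R = ln(r₂/r₁)/(2πkL) per layer, in series:
R_copper pipe wall = ln(142.5/135)/(2π×383×21) = 1.07×10^-6 K/W
R_polyurethane foam = ln(212.5/142.5)/(2π×0.024×21) = 0.1262 K/W
R_outer film = 1/(h_o·2πr_oL) = 1/(28.6×2π×0.2125×21) = 0.001247 K/W
R_total = 0.1274 K/W
Q = ΔT/R_total = 101/0.1274

Q ≈ 793 W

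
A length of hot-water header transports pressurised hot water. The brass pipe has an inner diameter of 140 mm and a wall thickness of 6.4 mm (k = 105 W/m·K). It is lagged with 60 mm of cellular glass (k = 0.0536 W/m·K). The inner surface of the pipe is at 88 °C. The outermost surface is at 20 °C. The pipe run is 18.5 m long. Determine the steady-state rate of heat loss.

Q ≈ 731 W

For a radial system each layer contributes R = ln(r_out/r_in)/(2πkL); films add R = 1/(hA).
R_brass pipe wall = ln(76.4/70)/(2π×105×18.5) = 7.168×10^-6 K/W
R_cellular glass = ln(136.4/76.4)/(2π×0.0536×18.5) = 0.09303 K/W
R_total = 0.09304 K/W
Q = ΔT/R_total = 68/0.09304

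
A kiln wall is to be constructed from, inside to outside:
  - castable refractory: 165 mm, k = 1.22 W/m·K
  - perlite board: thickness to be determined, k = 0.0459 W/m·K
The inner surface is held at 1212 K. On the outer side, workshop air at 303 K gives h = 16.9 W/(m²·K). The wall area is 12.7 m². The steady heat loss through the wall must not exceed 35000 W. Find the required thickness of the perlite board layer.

Treating each layer as a thermal resistance in series:
R_castable refractory = L/(kA) = 0.165/(1.22×12.7) = 0.01065 K/W
R_outer film = 1/(h_o·A) = 1/(16.9×12.7) = 0.004659 K/W
Sum of the known resistances R_other = 0.01531 K/W
Required total resistance R_tot = ΔT/Q_allow = 909/35000 = 0.02597 K/W
R_perlite board = R_tot − R_other = 0.01066 K/W
L = R·k·A = 0.01066×0.0459×12.7

L ≈ 6.22 mm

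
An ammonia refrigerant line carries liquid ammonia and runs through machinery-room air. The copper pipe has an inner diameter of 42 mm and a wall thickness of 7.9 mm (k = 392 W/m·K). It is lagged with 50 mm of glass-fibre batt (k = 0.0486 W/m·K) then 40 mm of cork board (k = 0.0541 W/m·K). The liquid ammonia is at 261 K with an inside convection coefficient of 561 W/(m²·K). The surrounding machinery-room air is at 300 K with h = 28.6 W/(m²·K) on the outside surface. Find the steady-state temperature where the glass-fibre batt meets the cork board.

Radial resistances (cylindrical: R_cond = ln(r_o/r_i)/(2πkL), R_conv = 1/(h·2πrL)):
R_inner film = 1/(h_i·2πr₁L) = 1/(561×2π×0.021×1) = 0.01351 K/W
R_copper pipe wall = ln(28.9/21)/(2π×392×1) = 1.296×10^-4 K/W
R_glass-fibre batt = ln(78.9/28.9)/(2π×0.0486×1) = 3.289 K/W
R_cork board = ln(118.9/78.9)/(2π×0.0541×1) = 1.206 K/W
R_outer film = 1/(h_o·2πr_oL) = 1/(28.6×2π×0.1189×1) = 0.0468 K/W
R_total = 4.556 K/W
Q = ΔT/R_total = 39/4.556
Q = 8.56 W/m
T_interface = T_inner + Q·ΣR(inner→interface) = 261 + 8.56×3.303

T ≈ 289 K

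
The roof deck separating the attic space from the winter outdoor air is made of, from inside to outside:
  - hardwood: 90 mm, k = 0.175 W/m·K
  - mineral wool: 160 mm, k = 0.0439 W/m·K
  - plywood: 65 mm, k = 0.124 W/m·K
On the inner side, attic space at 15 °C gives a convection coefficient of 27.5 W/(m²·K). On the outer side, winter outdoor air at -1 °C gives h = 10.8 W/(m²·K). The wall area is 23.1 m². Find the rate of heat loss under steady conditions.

Thermal resistances in series:
R_inner film = 1/(h_i·A) = 1/(27.5×23.1) = 0.001574 K/W
R_hardwood = L/(kA) = 0.09/(0.175×23.1) = 0.02226 K/W
R_mineral wool = L/(kA) = 0.16/(0.0439×23.1) = 0.1578 K/W
R_plywood = L/(kA) = 0.065/(0.124×23.1) = 0.02269 K/W
R_outer film = 1/(h_o·A) = 1/(10.8×23.1) = 0.004008 K/W
R_total = 0.2083 K/W
Q = ΔT / R_total = 16 / 0.2083

Q ≈ 76.8 W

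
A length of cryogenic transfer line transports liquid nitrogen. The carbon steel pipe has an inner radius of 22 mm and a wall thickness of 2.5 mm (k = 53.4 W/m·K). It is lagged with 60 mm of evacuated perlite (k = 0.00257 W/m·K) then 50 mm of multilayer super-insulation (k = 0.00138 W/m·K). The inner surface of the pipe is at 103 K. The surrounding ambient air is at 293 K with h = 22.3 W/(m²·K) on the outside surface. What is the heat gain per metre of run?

q′ ≈ 1.46 W/m

For a radial system each layer contributes R = ln(r_out/r_in)/(2πkL); films add R = 1/(hA).
R_carbon steel pipe wall = ln(24.5/22)/(2π×53.4×1) = 3.208×10^-4 K/W
R_evacuated perlite = ln(84.5/24.5)/(2π×0.00257×1) = 76.67 K/W
R_multilayer super-insulation = ln(134.5/84.5)/(2π×0.00138×1) = 53.61 K/W
R_outer film = 1/(h_o·2πr_oL) = 1/(22.3×2π×0.1345×1) = 0.05306 K/W
R_total = 130.3 K/W
Q = ΔT/R_total = 190/130.3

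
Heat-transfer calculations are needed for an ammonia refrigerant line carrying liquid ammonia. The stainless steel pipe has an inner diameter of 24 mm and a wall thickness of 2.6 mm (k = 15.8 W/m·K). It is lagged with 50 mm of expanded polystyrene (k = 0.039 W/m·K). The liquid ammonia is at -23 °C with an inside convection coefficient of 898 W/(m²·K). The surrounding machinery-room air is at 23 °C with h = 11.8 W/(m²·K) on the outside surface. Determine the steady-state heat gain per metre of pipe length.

For a radial system each layer contributes R = ln(r_out/r_in)/(2πkL); films add R = 1/(hA).
R_inner film = 1/(h_i·2πr₁L) = 1/(898×2π×0.012×1) = 0.01477 K/W
R_stainless steel pipe wall = ln(14.6/12)/(2π×15.8×1) = 0.001975 K/W
R_expanded polystyrene = ln(64.6/14.6)/(2π×0.039×1) = 6.069 K/W
R_outer film = 1/(h_o·2πr_oL) = 1/(11.8×2π×0.0646×1) = 0.2088 K/W
R_total = 6.295 K/W
Q = ΔT/R_total = 46/6.295

q′ ≈ 7.31 W/m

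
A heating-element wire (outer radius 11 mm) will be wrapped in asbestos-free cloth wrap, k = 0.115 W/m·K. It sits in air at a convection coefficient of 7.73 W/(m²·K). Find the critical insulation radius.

For a cylinder r_cr = k/h = 0.115/7.73
r_cr = 14.9 mm; since the bare radius (11 mm) is below r_cr, adding a thin layer of insulation will *increase* heat loss.

r_cr ≈ 14.9 mm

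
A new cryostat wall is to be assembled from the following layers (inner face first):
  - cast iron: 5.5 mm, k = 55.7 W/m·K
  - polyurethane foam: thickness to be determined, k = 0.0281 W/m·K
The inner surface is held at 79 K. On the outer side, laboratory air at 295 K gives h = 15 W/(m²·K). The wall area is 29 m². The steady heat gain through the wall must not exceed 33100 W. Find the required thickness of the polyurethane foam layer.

Thermal resistances in series:
R_cast iron = L/(kA) = 0.0055/(55.7×29) = 3.405×10^-6 K/W
R_outer film = 1/(h_o·A) = 1/(15×29) = 0.002299 K/W
Sum of the known resistances R_other = 0.002302 K/W
Required total resistance R_tot = ΔT/Q_allow = 216/33100 = 0.006526 K/W
R_polyurethane foam = R_tot − R_other = 0.004223 K/W
L = R·k·A = 0.004223×0.0281×29

L ≈ 3.44 mm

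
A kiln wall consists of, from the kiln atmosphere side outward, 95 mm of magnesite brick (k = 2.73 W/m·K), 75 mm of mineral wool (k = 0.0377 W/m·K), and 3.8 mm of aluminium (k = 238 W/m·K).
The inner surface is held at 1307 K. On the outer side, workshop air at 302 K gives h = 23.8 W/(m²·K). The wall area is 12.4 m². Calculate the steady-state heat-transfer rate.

Q ≈ 6030 W

Thermal resistances in series:
R_magnesite brick = L/(kA) = 0.095/(2.73×12.4) = 0.002806 K/W
R_mineral wool = L/(kA) = 0.075/(0.0377×12.4) = 0.1604 K/W
R_aluminium = L/(kA) = 0.0038/(238×12.4) = 1.288×10^-6 K/W
R_outer film = 1/(h_o·A) = 1/(23.8×12.4) = 0.003388 K/W
R_total = 0.1666 K/W
Q = ΔT / R_total = 1005 / 0.1666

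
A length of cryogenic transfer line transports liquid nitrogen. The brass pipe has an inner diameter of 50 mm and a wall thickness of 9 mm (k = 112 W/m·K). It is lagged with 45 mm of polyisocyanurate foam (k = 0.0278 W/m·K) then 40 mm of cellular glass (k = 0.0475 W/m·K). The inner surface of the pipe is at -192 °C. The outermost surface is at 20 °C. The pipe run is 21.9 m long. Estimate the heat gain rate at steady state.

Q ≈ 749 W

Cylindrical conduction, so R = ln(r₂/r₁)/(2πkL) per layer, in series:
R_brass pipe wall = ln(34/25)/(2π×112×21.9) = 1.995×10^-5 K/W
R_polyisocyanurate foam = ln(79/34)/(2π×0.0278×21.9) = 0.2204 K/W
R_cellular glass = ln(119/79)/(2π×0.0475×21.9) = 0.06268 K/W
R_total = 0.2831 K/W
Q = ΔT/R_total = 212/0.2831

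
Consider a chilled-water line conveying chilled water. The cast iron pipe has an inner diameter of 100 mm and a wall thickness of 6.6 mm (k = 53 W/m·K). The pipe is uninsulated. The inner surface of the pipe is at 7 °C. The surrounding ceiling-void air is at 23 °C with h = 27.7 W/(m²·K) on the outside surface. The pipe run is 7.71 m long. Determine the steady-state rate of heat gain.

Q ≈ 1210 W

Treating each annulus and film as a series resistance:
R_cast iron pipe wall = ln(56.6/50)/(2π×53×7.71) = 4.829×10^-5 K/W
R_outer film = 1/(h_o·2πr_oL) = 1/(27.7×2π×0.0566×7.71) = 0.01317 K/W
R_total = 0.01321 K/W
Q = ΔT/R_total = 16/0.01321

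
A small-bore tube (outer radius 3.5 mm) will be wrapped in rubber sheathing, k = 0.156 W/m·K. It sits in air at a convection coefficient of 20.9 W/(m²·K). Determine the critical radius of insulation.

r_cr ≈ 7.46 mm

For a cylinder r_cr = k/h = 0.156/20.9
r_cr = 7.46 mm; since the bare radius (3.5 mm) is below r_cr, adding a thin layer of insulation will *increase* heat loss.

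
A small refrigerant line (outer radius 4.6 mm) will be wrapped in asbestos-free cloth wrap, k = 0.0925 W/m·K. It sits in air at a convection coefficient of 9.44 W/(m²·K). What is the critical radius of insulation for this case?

For a cylinder r_cr = k/h = 0.0925/9.44
r_cr = 9.8 mm; since the bare radius (4.6 mm) is below r_cr, adding a thin layer of insulation will *increase* heat loss.

r_cr ≈ 9.8 mm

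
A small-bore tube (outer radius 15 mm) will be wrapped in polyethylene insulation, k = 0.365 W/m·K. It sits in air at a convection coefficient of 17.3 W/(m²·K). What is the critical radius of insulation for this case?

r_cr ≈ 21.1 mm

For a cylinder r_cr = k/h = 0.365/17.3
r_cr = 21.1 mm; since the bare radius (15 mm) is below r_cr, adding a thin layer of insulation will *increase* heat loss.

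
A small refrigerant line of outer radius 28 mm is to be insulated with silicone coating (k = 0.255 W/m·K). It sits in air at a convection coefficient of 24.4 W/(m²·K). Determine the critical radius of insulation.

For a cylinder r_cr = k/h = 0.255/24.4
r_cr = 10.5 mm; since the bare radius (28 mm) is above r_cr, any added insulation will reduce heat loss.

r_cr ≈ 10.5 mm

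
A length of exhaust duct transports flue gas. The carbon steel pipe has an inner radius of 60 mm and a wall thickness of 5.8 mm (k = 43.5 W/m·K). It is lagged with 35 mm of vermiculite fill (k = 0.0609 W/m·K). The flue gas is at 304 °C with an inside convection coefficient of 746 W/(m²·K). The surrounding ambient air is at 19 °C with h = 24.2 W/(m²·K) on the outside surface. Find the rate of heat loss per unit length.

Per-layer cylindrical resistances, series-summed:
R_inner film = 1/(h_i·2πr₁L) = 1/(746×2π×0.06×1) = 0.003556 K/W
R_carbon steel pipe wall = ln(65.8/60)/(2π×43.5×1) = 3.376×10^-4 K/W
R_vermiculite fill = ln(100.8/65.8)/(2π×0.0609×1) = 1.115 K/W
R_outer film = 1/(h_o·2πr_oL) = 1/(24.2×2π×0.1008×1) = 0.06524 K/W
R_total = 1.184 K/W
Q = ΔT/R_total = 285/1.184

q′ ≈ 241 W/m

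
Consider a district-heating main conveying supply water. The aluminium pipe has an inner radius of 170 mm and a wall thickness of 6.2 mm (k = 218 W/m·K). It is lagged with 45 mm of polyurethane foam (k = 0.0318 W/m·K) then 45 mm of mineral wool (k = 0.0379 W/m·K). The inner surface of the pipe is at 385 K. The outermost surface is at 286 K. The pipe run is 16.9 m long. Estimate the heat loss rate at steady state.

Q ≈ 873 W

For a radial system each layer contributes R = ln(r_out/r_in)/(2πkL); films add R = 1/(hA).
R_aluminium pipe wall = ln(176.2/170)/(2π×218×16.9) = 1.547×10^-6 K/W
R_polyurethane foam = ln(221.2/176.2)/(2π×0.0318×16.9) = 0.06736 K/W
R_mineral wool = ln(266.2/221.2)/(2π×0.0379×16.9) = 0.04601 K/W
R_total = 0.1134 K/W
Q = ΔT/R_total = 99/0.1134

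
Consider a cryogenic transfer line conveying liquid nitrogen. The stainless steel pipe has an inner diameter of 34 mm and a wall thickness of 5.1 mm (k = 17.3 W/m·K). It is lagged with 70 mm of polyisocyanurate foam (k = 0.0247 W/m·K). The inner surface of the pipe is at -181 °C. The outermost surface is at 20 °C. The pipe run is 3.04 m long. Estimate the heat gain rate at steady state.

Cylindrical conduction, so R = ln(r₂/r₁)/(2πkL) per layer, in series:
R_stainless steel pipe wall = ln(22.1/17)/(2π×17.3×3.04) = 7.94×10^-4 K/W
R_polyisocyanurate foam = ln(92.1/22.1)/(2π×0.0247×3.04) = 3.025 K/W
R_total = 3.026 K/W
Q = ΔT/R_total = 201/3.026

Q ≈ 66.4 W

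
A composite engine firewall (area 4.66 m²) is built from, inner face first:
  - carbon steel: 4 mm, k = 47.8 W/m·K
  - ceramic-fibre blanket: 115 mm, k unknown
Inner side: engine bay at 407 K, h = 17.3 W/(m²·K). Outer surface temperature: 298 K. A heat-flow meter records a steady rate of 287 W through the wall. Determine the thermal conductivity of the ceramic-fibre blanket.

Model the wall as resistances in series:
R_inner film = 1/(h_i·A) = 1/(17.3×4.66) = 0.0124 K/W
R_carbon steel = L/(kA) = 0.004/(47.8×4.66) = 1.796×10^-5 K/W
Sum of known resistances R_other = 0.01242 K/W
Total R = ΔT/Q = 109/287 = 0.3798 K/W
R_ceramic-fibre blanket = R_total − R_other = 0.3674 K/W
k = L/(R·A) = 0.115/(0.3674×4.66)

k ≈ 0.0672 W/(m·K)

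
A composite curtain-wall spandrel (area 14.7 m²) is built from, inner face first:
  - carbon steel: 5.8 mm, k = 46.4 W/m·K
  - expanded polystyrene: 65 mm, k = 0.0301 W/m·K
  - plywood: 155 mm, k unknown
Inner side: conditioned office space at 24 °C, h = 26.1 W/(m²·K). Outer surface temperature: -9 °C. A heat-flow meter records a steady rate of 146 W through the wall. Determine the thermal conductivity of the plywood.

Using the resistance-network approach (series):
R_inner film = 1/(h_i·A) = 1/(26.1×14.7) = 0.002606 K/W
R_carbon steel = L/(kA) = 0.0058/(46.4×14.7) = 8.503×10^-6 K/W
R_expanded polystyrene = L/(kA) = 0.065/(0.0301×14.7) = 0.1469 K/W
Sum of known resistances R_other = 0.1495 K/W
Total R = ΔT/Q = 33/146 = 0.226 K/W
R_plywood = R_total − R_other = 0.07651 K/W
k = L/(R·A) = 0.155/(0.07651×14.7)

k ≈ 0.138 W/(m·K)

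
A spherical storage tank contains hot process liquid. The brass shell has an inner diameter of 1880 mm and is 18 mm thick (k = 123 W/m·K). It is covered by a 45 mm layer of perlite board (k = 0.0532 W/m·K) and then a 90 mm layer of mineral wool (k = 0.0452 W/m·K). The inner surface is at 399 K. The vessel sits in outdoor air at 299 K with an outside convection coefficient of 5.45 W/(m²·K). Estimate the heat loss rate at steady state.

Q ≈ 441 W

Each spherical layer contributes R = (1/r_i − 1/r_o)/(4πk):
R_brass shell = (1/0.94 − 1/0.958)/(4π×123) = 1.293×10^-5 K/W
R_perlite board = (1/0.958 − 1/1.003)/(4π×0.0532) = 0.07005 K/W
R_mineral wool = (1/1.003 − 1/1.093)/(4π×0.0452) = 0.1445 K/W
R_outer film = 1/(h·4πr_o²) = 1/(5.45×4π×1.093²) = 0.01222 K/W
R_total = 0.2268 K/W
Q = ΔT/R_total = 100/0.2268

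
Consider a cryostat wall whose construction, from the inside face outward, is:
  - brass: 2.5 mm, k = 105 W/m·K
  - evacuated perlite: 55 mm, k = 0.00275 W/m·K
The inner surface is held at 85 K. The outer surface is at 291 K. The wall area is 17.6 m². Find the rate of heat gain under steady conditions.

Q ≈ 181 W

Model the wall as resistances in series:
R_brass = L/(kA) = 0.0025/(105×17.6) = 1.353×10^-6 K/W
R_evacuated perlite = L/(kA) = 0.055/(0.00275×17.6) = 1.136 K/W
R_total = 1.136 K/W
Q = ΔT / R_total = 206 / 1.136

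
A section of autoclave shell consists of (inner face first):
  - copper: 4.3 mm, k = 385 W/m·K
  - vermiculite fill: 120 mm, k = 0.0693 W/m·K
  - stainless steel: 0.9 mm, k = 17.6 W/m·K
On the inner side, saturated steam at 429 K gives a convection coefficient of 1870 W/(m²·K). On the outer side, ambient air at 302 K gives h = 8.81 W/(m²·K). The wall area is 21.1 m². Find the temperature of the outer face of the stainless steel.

T ≈ 310 K

Thermal resistances in series:
R_inner film = 1/(h_i·A) = 1/(1870×21.1) = 2.534×10^-5 K/W
R_copper = L/(kA) = 0.0043/(385×21.1) = 5.293×10^-7 K/W
R_vermiculite fill = L/(kA) = 0.12/(0.0693×21.1) = 0.08207 K/W
R_stainless steel = L/(kA) = 0.0009/(17.6×21.1) = 2.424×10^-6 K/W
R_outer film = 1/(h_o·A) = 1/(8.81×21.1) = 0.005379 K/W
R_total = 0.08747 K/W;  Q = ΔT/R_total = 127/0.08747 = 1452 W
T_interface = T_inner − Q·ΣR(inner→interface) = 429 − 1450×0.08209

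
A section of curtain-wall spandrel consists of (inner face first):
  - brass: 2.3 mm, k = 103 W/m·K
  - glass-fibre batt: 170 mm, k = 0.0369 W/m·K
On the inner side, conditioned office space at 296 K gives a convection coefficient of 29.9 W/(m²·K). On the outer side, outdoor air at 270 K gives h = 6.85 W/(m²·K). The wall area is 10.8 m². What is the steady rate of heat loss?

Thermal resistances in series:
R_inner film = 1/(h_i·A) = 1/(29.9×10.8) = 0.003097 K/W
R_brass = L/(kA) = 0.0023/(103×10.8) = 2.068×10^-6 K/W
R_glass-fibre batt = L/(kA) = 0.17/(0.0369×10.8) = 0.4266 K/W
R_outer film = 1/(h_o·A) = 1/(6.85×10.8) = 0.01352 K/W
R_total = 0.4432 K/W
Q = ΔT / R_total = 26 / 0.4432

Q ≈ 58.7 W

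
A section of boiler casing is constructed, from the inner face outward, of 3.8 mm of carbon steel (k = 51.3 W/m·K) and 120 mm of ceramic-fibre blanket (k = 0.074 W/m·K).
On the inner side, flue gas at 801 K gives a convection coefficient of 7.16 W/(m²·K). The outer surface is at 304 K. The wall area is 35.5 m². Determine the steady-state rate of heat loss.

Using the resistance-network approach (series):
R_inner film = 1/(h_i·A) = 1/(7.16×35.5) = 0.003934 K/W
R_carbon steel = L/(kA) = 0.0038/(51.3×35.5) = 2.087×10^-6 K/W
R_ceramic-fibre blanket = L/(kA) = 0.12/(0.074×35.5) = 0.04568 K/W
R_total = 0.04962 K/W
Q = ΔT / R_total = 497 / 0.04962

Q ≈ 10000 W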